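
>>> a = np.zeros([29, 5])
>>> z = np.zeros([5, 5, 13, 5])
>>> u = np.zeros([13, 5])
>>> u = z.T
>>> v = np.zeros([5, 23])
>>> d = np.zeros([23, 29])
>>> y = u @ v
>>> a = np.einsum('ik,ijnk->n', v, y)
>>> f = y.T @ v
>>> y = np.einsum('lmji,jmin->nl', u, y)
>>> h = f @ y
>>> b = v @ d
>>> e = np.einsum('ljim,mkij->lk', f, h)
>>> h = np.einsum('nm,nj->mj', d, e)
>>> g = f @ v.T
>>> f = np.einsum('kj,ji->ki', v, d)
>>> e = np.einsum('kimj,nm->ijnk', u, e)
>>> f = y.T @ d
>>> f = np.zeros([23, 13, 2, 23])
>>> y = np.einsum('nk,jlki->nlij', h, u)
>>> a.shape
(5,)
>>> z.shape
(5, 5, 13, 5)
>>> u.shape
(5, 13, 5, 5)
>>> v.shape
(5, 23)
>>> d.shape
(23, 29)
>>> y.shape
(29, 13, 5, 5)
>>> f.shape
(23, 13, 2, 23)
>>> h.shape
(29, 5)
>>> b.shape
(5, 29)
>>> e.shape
(13, 5, 23, 5)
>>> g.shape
(23, 5, 13, 5)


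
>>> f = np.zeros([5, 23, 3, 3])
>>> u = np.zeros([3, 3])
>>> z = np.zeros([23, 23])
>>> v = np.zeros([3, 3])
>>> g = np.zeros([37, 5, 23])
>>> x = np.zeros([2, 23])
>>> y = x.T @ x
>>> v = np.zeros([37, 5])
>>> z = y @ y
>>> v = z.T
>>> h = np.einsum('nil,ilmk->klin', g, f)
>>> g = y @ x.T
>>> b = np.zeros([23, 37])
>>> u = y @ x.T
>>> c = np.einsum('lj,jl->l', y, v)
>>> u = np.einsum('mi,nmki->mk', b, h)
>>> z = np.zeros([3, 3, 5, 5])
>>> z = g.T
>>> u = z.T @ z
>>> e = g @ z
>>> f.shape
(5, 23, 3, 3)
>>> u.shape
(23, 23)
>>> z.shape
(2, 23)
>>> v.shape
(23, 23)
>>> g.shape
(23, 2)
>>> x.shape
(2, 23)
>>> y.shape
(23, 23)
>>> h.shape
(3, 23, 5, 37)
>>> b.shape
(23, 37)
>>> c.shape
(23,)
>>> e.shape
(23, 23)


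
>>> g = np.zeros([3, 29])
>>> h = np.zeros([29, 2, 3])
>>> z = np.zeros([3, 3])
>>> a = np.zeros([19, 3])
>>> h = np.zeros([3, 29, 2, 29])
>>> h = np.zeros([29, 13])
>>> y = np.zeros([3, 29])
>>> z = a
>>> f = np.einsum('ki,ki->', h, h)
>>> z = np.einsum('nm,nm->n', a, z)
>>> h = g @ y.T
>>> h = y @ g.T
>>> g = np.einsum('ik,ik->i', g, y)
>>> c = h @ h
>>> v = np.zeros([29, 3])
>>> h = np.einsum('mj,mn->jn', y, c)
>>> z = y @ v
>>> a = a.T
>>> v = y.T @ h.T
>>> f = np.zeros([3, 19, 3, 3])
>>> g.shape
(3,)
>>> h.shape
(29, 3)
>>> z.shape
(3, 3)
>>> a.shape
(3, 19)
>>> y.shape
(3, 29)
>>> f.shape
(3, 19, 3, 3)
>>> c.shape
(3, 3)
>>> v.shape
(29, 29)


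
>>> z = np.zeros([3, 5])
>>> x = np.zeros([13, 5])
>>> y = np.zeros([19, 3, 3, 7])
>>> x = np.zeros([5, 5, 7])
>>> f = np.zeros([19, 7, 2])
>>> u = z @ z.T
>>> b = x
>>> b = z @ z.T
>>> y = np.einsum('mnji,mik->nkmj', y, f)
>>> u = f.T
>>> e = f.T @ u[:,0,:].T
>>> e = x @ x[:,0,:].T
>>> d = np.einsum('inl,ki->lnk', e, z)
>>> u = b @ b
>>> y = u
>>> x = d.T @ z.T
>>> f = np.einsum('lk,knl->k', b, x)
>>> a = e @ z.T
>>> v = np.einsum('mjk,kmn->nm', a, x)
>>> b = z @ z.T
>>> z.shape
(3, 5)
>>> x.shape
(3, 5, 3)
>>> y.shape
(3, 3)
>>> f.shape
(3,)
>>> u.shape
(3, 3)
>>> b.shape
(3, 3)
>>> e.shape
(5, 5, 5)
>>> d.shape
(5, 5, 3)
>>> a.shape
(5, 5, 3)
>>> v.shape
(3, 5)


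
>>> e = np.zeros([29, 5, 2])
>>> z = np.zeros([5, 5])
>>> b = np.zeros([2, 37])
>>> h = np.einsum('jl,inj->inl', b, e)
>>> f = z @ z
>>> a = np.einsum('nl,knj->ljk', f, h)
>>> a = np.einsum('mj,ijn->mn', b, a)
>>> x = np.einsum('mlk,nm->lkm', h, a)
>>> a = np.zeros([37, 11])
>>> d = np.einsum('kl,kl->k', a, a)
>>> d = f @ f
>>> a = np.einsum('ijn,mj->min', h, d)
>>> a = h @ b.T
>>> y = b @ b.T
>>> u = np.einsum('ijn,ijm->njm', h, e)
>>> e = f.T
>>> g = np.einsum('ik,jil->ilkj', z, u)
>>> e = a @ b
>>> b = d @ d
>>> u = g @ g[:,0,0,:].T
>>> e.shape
(29, 5, 37)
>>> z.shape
(5, 5)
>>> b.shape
(5, 5)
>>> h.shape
(29, 5, 37)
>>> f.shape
(5, 5)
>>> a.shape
(29, 5, 2)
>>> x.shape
(5, 37, 29)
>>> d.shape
(5, 5)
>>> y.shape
(2, 2)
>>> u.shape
(5, 2, 5, 5)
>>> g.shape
(5, 2, 5, 37)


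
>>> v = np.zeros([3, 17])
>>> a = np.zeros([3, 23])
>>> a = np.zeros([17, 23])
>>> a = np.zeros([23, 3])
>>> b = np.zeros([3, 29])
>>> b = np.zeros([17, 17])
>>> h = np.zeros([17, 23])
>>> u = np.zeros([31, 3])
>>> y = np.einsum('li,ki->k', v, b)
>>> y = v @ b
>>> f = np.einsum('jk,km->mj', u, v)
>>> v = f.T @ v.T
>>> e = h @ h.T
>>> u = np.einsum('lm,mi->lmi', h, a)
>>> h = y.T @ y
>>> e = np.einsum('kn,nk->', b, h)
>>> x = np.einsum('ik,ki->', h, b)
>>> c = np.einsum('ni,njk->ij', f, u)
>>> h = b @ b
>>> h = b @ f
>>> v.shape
(31, 3)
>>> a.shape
(23, 3)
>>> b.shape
(17, 17)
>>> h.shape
(17, 31)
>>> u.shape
(17, 23, 3)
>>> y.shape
(3, 17)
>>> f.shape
(17, 31)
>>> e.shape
()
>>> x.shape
()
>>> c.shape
(31, 23)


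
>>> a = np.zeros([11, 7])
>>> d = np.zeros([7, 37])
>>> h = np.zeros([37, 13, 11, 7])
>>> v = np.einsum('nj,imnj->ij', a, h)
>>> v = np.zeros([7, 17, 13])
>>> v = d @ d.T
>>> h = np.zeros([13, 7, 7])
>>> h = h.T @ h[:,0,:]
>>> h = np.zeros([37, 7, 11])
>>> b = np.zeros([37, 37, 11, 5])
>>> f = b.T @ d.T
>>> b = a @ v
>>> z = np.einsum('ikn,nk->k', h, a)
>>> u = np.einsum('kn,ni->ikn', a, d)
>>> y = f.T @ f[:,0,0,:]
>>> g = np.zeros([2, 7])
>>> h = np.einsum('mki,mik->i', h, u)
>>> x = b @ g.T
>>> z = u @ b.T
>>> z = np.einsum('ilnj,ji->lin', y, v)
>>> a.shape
(11, 7)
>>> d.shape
(7, 37)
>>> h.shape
(11,)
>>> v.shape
(7, 7)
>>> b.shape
(11, 7)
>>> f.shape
(5, 11, 37, 7)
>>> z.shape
(37, 7, 11)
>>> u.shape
(37, 11, 7)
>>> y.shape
(7, 37, 11, 7)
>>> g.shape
(2, 7)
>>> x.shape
(11, 2)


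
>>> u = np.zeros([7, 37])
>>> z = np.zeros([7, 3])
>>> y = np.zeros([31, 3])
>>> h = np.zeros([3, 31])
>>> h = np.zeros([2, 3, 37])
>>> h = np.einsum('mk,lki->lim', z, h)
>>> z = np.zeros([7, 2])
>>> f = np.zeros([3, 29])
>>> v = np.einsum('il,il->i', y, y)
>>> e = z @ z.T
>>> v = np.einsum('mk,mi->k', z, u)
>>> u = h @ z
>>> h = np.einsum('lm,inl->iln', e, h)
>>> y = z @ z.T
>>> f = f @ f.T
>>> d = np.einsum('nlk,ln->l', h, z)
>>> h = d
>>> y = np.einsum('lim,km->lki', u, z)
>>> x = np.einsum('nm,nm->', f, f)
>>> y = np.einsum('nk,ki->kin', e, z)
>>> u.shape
(2, 37, 2)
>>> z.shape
(7, 2)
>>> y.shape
(7, 2, 7)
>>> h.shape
(7,)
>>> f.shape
(3, 3)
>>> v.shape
(2,)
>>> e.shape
(7, 7)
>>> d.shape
(7,)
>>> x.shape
()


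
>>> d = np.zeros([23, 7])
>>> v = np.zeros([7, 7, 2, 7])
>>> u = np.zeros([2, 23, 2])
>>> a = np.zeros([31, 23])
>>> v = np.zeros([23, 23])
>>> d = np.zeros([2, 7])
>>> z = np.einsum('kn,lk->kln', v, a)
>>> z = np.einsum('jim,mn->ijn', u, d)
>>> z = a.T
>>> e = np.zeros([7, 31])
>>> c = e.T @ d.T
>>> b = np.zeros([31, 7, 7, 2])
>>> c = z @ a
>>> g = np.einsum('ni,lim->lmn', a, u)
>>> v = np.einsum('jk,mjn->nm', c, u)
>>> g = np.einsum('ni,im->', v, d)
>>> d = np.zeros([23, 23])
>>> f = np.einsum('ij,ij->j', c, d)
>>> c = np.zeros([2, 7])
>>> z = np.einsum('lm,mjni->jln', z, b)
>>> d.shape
(23, 23)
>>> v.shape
(2, 2)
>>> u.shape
(2, 23, 2)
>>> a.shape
(31, 23)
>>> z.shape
(7, 23, 7)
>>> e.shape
(7, 31)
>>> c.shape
(2, 7)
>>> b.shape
(31, 7, 7, 2)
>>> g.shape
()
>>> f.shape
(23,)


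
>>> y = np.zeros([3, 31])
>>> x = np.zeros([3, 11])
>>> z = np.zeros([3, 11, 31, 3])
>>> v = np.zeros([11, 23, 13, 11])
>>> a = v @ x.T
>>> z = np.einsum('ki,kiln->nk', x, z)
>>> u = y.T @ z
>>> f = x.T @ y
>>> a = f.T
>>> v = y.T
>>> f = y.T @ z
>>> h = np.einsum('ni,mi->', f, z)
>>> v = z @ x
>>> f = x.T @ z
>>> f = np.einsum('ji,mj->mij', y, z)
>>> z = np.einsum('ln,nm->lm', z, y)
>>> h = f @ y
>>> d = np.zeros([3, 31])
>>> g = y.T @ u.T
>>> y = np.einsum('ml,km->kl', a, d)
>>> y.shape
(3, 11)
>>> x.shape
(3, 11)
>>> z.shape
(3, 31)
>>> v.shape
(3, 11)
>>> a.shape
(31, 11)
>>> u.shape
(31, 3)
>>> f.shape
(3, 31, 3)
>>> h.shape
(3, 31, 31)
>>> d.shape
(3, 31)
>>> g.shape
(31, 31)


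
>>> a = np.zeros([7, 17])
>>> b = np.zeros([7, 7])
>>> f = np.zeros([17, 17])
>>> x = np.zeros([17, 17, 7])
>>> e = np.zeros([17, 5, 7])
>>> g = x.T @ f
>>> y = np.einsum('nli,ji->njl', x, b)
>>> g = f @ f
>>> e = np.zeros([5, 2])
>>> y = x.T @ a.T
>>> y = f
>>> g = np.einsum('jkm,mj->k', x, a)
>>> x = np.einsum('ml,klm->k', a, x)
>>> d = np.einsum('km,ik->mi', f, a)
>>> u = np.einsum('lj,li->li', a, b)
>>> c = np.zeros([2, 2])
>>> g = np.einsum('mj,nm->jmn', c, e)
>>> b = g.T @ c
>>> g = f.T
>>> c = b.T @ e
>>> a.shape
(7, 17)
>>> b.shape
(5, 2, 2)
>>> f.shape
(17, 17)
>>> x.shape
(17,)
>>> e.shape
(5, 2)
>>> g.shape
(17, 17)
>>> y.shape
(17, 17)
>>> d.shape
(17, 7)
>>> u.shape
(7, 7)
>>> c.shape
(2, 2, 2)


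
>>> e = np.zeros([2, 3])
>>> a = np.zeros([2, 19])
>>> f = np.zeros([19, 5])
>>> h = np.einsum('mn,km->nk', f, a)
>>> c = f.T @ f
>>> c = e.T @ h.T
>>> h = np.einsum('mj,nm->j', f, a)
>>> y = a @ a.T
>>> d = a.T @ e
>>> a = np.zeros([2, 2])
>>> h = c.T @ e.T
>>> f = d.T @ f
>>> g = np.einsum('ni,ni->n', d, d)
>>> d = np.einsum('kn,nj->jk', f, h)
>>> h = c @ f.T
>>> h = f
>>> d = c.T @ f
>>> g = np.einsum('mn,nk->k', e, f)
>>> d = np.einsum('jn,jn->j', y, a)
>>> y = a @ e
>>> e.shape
(2, 3)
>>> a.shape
(2, 2)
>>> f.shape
(3, 5)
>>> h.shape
(3, 5)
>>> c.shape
(3, 5)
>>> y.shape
(2, 3)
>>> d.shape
(2,)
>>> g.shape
(5,)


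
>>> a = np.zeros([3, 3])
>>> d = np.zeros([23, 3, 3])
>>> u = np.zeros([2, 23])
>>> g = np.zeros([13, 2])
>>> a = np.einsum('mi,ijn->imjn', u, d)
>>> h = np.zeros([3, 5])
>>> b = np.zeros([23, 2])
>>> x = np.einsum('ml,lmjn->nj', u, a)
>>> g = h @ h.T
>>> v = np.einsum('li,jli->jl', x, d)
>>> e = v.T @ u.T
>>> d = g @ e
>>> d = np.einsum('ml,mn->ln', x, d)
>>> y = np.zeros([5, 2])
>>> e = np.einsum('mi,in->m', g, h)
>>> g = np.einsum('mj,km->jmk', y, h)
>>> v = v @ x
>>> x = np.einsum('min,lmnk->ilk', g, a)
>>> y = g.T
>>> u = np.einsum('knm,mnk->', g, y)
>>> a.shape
(23, 2, 3, 3)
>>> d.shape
(3, 2)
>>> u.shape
()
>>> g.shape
(2, 5, 3)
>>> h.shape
(3, 5)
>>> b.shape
(23, 2)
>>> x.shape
(5, 23, 3)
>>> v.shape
(23, 3)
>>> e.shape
(3,)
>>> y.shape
(3, 5, 2)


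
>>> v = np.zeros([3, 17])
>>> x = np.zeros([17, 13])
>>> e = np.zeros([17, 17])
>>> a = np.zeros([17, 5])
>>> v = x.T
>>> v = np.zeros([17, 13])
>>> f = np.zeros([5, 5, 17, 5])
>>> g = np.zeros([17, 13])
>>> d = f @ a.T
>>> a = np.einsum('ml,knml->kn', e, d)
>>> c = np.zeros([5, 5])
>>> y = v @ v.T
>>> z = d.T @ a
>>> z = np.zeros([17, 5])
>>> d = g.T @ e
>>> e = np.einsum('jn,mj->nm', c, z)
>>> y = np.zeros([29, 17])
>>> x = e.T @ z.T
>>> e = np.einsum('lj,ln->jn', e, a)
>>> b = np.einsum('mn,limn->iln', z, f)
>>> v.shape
(17, 13)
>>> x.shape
(17, 17)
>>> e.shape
(17, 5)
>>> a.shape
(5, 5)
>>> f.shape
(5, 5, 17, 5)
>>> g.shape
(17, 13)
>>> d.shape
(13, 17)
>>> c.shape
(5, 5)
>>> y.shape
(29, 17)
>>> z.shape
(17, 5)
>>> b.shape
(5, 5, 5)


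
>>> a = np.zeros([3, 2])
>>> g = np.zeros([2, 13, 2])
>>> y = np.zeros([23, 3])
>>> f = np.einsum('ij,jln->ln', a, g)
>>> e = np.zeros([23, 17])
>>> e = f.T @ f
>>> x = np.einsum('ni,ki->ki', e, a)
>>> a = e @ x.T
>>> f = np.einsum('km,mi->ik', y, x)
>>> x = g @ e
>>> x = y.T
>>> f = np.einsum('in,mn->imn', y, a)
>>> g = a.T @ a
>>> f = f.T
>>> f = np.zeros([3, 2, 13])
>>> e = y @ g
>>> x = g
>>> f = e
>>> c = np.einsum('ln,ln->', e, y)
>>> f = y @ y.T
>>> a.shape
(2, 3)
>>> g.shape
(3, 3)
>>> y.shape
(23, 3)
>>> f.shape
(23, 23)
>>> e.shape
(23, 3)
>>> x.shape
(3, 3)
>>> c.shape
()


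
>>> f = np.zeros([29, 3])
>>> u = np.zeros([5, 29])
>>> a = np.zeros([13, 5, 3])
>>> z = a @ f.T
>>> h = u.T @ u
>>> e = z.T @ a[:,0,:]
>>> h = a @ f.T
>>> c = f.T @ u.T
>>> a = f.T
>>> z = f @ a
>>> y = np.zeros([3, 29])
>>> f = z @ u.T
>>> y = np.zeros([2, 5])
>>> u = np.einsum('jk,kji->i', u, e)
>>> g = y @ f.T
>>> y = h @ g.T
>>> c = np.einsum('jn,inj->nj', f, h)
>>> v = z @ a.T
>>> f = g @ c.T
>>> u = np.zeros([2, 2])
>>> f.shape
(2, 5)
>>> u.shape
(2, 2)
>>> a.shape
(3, 29)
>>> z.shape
(29, 29)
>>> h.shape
(13, 5, 29)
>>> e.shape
(29, 5, 3)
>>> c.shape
(5, 29)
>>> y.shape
(13, 5, 2)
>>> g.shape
(2, 29)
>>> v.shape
(29, 3)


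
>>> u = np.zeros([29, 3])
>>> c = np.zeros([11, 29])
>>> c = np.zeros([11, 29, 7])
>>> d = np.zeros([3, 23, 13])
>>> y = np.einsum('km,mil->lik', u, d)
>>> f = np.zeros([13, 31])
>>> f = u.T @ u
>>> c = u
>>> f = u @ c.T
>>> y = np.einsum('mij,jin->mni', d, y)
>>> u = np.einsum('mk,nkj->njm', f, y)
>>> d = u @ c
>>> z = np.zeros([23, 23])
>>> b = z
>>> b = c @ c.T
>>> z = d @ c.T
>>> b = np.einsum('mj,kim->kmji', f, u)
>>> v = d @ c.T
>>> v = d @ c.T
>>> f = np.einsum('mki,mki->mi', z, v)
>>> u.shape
(3, 23, 29)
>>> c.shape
(29, 3)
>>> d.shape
(3, 23, 3)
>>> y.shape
(3, 29, 23)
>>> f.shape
(3, 29)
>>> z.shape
(3, 23, 29)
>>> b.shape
(3, 29, 29, 23)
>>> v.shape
(3, 23, 29)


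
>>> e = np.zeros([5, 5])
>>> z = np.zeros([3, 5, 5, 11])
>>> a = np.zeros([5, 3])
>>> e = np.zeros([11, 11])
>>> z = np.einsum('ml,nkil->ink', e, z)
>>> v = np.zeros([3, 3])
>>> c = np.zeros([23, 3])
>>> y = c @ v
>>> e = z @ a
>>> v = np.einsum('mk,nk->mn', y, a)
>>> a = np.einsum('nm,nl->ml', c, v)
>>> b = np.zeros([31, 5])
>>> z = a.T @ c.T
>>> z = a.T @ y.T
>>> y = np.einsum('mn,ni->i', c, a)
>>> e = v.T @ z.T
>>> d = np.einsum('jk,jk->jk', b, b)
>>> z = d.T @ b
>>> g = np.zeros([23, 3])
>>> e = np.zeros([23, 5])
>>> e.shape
(23, 5)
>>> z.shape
(5, 5)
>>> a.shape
(3, 5)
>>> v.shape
(23, 5)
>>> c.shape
(23, 3)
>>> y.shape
(5,)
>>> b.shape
(31, 5)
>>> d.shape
(31, 5)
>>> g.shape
(23, 3)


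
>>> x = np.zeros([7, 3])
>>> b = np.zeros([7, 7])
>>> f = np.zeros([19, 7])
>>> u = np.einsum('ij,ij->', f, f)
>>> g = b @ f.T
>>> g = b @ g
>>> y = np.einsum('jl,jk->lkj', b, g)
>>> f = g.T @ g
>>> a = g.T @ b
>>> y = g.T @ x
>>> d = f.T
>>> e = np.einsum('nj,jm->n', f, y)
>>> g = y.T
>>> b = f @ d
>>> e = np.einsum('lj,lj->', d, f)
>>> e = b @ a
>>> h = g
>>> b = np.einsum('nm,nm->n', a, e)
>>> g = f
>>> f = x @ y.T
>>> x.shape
(7, 3)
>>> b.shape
(19,)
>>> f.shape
(7, 19)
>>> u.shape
()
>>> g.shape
(19, 19)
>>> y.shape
(19, 3)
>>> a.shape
(19, 7)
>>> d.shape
(19, 19)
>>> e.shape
(19, 7)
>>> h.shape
(3, 19)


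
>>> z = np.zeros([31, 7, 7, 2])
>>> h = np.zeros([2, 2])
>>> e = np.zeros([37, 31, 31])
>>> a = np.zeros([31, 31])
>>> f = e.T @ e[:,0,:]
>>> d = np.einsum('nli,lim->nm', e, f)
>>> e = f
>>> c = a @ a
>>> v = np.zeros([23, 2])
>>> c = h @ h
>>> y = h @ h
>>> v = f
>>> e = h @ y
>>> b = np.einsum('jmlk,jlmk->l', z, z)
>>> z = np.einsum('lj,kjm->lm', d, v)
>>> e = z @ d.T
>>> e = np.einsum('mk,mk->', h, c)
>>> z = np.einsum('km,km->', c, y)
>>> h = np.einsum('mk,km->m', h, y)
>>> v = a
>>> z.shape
()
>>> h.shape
(2,)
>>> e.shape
()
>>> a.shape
(31, 31)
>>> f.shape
(31, 31, 31)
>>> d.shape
(37, 31)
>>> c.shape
(2, 2)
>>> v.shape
(31, 31)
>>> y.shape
(2, 2)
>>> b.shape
(7,)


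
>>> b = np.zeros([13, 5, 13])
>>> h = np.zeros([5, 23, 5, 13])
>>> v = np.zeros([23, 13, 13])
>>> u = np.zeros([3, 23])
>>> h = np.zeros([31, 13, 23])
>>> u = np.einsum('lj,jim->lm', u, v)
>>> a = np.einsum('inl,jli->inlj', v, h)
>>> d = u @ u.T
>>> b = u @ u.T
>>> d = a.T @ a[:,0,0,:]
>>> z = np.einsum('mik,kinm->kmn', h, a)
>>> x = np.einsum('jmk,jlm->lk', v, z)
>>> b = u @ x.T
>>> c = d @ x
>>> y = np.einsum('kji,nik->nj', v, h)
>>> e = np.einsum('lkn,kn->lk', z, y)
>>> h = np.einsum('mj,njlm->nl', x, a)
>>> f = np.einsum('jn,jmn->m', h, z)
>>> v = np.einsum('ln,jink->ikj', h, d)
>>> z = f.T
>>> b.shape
(3, 31)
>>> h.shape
(23, 13)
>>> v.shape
(13, 31, 31)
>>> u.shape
(3, 13)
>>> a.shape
(23, 13, 13, 31)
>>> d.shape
(31, 13, 13, 31)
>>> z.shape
(31,)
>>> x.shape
(31, 13)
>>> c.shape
(31, 13, 13, 13)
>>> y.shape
(31, 13)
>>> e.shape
(23, 31)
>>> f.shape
(31,)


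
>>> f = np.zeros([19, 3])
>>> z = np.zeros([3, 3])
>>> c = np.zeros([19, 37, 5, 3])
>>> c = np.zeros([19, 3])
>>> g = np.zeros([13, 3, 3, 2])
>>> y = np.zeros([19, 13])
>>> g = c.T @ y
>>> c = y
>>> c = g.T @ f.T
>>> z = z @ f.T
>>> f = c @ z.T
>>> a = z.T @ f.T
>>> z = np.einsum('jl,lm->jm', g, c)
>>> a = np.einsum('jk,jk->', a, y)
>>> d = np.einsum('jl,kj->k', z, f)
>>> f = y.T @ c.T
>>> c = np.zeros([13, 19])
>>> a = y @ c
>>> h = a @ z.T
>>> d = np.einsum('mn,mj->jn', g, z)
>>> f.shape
(13, 13)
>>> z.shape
(3, 19)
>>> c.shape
(13, 19)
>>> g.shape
(3, 13)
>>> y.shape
(19, 13)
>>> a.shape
(19, 19)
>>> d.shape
(19, 13)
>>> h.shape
(19, 3)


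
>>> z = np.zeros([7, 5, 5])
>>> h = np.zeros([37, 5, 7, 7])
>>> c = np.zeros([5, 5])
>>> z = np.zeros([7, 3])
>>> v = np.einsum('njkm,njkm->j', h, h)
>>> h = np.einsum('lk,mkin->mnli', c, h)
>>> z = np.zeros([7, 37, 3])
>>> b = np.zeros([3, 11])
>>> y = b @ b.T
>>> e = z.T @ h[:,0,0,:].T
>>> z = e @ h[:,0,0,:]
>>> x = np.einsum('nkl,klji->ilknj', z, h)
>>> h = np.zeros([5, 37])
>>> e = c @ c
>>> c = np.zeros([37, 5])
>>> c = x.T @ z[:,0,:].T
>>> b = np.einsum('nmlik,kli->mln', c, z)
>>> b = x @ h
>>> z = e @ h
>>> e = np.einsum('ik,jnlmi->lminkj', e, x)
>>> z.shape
(5, 37)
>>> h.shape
(5, 37)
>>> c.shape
(5, 3, 37, 7, 3)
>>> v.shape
(5,)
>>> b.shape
(7, 7, 37, 3, 37)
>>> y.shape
(3, 3)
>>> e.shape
(37, 3, 5, 7, 5, 7)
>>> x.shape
(7, 7, 37, 3, 5)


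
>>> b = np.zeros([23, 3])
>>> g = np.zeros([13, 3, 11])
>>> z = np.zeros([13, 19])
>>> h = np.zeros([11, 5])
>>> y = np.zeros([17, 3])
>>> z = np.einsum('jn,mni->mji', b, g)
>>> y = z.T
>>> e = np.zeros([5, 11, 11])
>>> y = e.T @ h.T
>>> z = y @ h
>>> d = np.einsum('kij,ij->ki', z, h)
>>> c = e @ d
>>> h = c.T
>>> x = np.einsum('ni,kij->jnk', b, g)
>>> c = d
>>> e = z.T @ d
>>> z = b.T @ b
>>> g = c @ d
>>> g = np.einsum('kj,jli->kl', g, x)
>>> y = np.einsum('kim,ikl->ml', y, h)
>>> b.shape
(23, 3)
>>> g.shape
(11, 23)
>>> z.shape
(3, 3)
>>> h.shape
(11, 11, 5)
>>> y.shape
(11, 5)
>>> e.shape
(5, 11, 11)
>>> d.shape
(11, 11)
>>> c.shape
(11, 11)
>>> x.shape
(11, 23, 13)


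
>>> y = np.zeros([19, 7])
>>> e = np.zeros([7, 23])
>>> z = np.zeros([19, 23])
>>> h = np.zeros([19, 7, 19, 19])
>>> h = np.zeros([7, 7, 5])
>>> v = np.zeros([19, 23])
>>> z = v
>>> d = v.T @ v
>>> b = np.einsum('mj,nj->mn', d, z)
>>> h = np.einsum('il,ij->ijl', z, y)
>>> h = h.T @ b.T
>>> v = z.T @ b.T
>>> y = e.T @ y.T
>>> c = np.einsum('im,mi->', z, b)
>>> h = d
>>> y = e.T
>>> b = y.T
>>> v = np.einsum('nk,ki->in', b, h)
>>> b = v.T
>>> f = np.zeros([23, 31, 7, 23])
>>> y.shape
(23, 7)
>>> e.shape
(7, 23)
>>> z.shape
(19, 23)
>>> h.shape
(23, 23)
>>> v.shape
(23, 7)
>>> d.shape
(23, 23)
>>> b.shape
(7, 23)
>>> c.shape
()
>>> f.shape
(23, 31, 7, 23)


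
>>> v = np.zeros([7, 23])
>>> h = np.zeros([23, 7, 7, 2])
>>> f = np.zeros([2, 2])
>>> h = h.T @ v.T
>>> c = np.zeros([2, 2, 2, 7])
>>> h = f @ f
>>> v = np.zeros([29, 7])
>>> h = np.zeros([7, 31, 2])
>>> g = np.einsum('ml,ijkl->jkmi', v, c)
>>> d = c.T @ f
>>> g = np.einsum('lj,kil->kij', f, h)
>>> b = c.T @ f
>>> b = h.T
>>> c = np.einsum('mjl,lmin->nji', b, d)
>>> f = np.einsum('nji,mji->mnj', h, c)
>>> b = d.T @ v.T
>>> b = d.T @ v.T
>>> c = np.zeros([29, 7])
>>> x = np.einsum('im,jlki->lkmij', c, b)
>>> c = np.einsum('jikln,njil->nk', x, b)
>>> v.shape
(29, 7)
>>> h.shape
(7, 31, 2)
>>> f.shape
(2, 7, 31)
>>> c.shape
(2, 7)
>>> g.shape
(7, 31, 2)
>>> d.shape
(7, 2, 2, 2)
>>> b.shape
(2, 2, 2, 29)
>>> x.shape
(2, 2, 7, 29, 2)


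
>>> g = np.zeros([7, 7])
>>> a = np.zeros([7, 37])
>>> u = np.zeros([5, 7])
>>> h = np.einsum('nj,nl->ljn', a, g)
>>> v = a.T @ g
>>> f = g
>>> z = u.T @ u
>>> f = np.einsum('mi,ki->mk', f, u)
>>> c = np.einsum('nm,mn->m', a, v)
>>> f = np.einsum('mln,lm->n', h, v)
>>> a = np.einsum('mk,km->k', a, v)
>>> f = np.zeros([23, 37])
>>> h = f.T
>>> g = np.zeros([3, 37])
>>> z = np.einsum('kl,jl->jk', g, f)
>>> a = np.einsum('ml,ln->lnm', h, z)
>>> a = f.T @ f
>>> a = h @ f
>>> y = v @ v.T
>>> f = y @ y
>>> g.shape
(3, 37)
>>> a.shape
(37, 37)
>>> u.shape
(5, 7)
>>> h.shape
(37, 23)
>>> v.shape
(37, 7)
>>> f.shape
(37, 37)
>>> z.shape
(23, 3)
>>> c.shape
(37,)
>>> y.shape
(37, 37)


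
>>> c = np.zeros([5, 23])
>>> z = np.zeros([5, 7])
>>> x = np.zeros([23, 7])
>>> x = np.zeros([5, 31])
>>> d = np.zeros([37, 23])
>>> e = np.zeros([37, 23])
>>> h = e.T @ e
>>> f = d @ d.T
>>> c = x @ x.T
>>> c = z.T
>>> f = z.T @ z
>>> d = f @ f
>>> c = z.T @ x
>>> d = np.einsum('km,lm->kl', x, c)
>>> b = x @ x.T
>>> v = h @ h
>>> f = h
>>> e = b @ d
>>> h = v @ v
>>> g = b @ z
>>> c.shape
(7, 31)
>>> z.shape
(5, 7)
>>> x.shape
(5, 31)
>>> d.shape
(5, 7)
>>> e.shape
(5, 7)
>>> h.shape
(23, 23)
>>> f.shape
(23, 23)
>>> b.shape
(5, 5)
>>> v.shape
(23, 23)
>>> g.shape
(5, 7)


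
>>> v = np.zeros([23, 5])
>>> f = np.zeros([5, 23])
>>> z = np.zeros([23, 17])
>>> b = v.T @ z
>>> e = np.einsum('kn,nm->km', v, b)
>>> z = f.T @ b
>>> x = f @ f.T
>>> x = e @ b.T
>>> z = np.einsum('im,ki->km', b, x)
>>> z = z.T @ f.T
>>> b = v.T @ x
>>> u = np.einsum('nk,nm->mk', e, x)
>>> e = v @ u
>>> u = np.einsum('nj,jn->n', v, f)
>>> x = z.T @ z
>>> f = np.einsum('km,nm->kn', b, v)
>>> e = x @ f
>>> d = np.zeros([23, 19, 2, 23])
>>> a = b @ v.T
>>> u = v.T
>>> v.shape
(23, 5)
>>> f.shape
(5, 23)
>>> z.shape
(17, 5)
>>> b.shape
(5, 5)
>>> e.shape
(5, 23)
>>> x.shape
(5, 5)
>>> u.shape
(5, 23)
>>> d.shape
(23, 19, 2, 23)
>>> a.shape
(5, 23)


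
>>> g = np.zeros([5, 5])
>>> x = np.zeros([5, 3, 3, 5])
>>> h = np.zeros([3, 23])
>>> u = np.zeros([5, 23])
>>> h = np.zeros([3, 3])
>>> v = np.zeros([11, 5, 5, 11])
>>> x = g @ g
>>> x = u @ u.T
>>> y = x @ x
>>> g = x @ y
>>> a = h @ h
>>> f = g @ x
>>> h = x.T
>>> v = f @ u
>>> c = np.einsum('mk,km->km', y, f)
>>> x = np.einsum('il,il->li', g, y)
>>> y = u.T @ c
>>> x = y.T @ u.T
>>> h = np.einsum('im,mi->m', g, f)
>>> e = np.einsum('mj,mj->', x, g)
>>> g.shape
(5, 5)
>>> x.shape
(5, 5)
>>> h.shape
(5,)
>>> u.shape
(5, 23)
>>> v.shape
(5, 23)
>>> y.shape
(23, 5)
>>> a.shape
(3, 3)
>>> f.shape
(5, 5)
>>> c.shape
(5, 5)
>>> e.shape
()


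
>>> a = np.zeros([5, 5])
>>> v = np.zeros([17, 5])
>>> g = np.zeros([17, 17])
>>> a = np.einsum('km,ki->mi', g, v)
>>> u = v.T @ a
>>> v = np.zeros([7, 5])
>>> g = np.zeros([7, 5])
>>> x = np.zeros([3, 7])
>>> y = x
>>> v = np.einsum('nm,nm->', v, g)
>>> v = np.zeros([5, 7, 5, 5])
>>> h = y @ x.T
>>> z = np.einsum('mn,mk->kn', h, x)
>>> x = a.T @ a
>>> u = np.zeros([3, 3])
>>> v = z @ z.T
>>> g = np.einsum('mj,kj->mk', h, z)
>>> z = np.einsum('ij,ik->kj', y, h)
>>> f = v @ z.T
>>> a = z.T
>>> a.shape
(7, 3)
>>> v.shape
(7, 7)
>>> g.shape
(3, 7)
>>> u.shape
(3, 3)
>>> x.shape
(5, 5)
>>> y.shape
(3, 7)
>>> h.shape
(3, 3)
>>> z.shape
(3, 7)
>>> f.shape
(7, 3)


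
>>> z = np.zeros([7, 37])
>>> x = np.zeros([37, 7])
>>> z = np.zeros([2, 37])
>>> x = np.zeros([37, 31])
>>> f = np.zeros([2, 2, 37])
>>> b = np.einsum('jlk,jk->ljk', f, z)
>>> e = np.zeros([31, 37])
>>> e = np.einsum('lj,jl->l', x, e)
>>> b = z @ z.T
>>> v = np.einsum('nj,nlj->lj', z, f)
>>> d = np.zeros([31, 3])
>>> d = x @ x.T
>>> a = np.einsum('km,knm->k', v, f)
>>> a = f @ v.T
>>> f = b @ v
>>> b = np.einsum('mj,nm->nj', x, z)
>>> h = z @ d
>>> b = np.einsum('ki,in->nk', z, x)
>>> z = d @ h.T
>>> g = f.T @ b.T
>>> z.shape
(37, 2)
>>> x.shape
(37, 31)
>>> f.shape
(2, 37)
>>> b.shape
(31, 2)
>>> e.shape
(37,)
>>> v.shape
(2, 37)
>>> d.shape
(37, 37)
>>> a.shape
(2, 2, 2)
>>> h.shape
(2, 37)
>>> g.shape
(37, 31)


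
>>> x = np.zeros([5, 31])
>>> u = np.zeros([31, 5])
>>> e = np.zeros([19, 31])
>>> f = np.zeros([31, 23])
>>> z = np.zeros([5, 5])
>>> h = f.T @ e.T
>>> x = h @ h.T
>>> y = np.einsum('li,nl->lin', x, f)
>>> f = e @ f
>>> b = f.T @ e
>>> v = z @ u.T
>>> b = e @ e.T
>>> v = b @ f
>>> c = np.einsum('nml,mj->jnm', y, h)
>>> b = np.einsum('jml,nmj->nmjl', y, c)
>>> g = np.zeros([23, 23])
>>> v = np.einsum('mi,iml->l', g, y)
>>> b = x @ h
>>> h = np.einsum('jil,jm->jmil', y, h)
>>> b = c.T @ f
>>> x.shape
(23, 23)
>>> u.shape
(31, 5)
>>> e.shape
(19, 31)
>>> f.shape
(19, 23)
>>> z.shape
(5, 5)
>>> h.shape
(23, 19, 23, 31)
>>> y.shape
(23, 23, 31)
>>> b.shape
(23, 23, 23)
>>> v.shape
(31,)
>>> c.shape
(19, 23, 23)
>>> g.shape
(23, 23)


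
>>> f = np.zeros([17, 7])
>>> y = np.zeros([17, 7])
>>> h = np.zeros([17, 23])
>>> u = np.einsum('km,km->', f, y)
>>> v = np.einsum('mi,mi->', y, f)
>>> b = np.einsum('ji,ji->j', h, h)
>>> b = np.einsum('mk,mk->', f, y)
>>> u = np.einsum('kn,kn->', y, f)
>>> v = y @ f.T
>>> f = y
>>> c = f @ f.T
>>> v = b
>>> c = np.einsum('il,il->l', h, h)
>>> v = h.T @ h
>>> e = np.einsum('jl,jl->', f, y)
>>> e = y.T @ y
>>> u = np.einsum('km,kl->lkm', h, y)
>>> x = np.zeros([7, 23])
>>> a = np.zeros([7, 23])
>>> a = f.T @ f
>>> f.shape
(17, 7)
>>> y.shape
(17, 7)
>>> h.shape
(17, 23)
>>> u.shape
(7, 17, 23)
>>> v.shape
(23, 23)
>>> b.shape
()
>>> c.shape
(23,)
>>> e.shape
(7, 7)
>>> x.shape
(7, 23)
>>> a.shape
(7, 7)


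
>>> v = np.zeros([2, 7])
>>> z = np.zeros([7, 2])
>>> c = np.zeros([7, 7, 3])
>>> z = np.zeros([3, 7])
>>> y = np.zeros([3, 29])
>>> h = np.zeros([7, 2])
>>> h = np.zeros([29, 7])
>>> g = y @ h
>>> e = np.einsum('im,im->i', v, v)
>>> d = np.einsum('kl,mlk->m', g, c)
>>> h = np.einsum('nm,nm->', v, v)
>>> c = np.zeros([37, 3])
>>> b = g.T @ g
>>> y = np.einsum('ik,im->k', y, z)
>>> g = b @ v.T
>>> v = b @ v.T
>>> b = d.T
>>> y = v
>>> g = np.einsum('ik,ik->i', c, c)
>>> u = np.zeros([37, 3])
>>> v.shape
(7, 2)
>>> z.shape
(3, 7)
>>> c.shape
(37, 3)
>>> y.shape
(7, 2)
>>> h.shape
()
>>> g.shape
(37,)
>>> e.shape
(2,)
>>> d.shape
(7,)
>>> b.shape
(7,)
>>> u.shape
(37, 3)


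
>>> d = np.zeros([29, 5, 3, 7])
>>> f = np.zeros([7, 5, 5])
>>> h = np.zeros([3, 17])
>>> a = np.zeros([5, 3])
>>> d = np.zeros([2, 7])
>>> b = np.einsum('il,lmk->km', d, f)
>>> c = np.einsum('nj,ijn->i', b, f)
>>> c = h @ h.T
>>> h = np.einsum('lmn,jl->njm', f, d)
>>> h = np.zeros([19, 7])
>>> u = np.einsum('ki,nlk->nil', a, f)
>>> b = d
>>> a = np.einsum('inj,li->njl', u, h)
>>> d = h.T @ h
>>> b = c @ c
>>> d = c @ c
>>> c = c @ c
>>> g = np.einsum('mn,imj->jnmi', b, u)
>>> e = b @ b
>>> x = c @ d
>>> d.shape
(3, 3)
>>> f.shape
(7, 5, 5)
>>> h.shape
(19, 7)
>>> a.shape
(3, 5, 19)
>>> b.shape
(3, 3)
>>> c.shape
(3, 3)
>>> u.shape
(7, 3, 5)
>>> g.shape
(5, 3, 3, 7)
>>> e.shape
(3, 3)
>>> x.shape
(3, 3)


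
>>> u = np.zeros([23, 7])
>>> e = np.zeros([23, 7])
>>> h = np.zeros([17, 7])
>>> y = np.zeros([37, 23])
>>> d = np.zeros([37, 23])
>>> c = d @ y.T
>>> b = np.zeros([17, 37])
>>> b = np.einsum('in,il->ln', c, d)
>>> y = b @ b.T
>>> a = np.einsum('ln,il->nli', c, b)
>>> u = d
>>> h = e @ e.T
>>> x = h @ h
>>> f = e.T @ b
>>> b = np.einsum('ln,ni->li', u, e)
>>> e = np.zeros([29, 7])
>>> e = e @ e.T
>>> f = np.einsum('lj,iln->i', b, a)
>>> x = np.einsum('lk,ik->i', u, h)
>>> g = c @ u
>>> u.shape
(37, 23)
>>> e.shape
(29, 29)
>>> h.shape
(23, 23)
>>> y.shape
(23, 23)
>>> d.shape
(37, 23)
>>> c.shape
(37, 37)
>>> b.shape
(37, 7)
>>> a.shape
(37, 37, 23)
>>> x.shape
(23,)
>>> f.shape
(37,)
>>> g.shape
(37, 23)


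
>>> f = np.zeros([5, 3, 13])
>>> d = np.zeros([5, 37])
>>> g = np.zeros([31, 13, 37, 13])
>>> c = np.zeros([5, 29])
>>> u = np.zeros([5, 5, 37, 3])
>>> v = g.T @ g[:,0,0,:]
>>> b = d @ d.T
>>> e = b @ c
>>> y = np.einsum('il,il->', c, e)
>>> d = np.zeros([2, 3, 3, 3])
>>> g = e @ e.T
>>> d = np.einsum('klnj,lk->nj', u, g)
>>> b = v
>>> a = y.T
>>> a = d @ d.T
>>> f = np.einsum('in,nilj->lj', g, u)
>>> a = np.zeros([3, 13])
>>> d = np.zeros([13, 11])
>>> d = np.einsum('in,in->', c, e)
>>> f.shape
(37, 3)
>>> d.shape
()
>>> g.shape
(5, 5)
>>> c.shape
(5, 29)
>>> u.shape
(5, 5, 37, 3)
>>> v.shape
(13, 37, 13, 13)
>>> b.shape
(13, 37, 13, 13)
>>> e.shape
(5, 29)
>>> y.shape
()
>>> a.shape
(3, 13)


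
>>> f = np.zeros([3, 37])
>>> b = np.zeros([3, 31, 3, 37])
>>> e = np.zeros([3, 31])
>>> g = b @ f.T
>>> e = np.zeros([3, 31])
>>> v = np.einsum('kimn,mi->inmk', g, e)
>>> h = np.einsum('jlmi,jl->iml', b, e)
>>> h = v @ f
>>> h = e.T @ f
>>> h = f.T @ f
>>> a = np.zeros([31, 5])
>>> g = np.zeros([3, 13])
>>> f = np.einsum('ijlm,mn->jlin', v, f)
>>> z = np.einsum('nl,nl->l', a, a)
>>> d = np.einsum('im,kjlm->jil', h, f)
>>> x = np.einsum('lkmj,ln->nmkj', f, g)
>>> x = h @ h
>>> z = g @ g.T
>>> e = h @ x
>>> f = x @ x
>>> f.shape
(37, 37)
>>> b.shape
(3, 31, 3, 37)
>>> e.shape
(37, 37)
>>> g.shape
(3, 13)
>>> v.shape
(31, 3, 3, 3)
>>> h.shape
(37, 37)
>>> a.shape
(31, 5)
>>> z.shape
(3, 3)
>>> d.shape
(3, 37, 31)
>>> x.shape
(37, 37)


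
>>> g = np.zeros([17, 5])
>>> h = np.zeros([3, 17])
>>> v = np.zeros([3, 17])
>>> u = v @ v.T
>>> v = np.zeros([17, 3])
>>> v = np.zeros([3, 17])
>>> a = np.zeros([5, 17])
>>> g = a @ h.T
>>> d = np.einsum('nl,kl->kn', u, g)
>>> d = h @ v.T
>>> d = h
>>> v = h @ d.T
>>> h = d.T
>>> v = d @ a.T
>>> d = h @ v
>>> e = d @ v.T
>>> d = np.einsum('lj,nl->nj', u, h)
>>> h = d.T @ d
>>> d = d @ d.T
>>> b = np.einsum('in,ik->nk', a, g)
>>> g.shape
(5, 3)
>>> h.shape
(3, 3)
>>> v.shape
(3, 5)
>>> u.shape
(3, 3)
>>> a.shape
(5, 17)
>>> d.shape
(17, 17)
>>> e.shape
(17, 3)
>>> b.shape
(17, 3)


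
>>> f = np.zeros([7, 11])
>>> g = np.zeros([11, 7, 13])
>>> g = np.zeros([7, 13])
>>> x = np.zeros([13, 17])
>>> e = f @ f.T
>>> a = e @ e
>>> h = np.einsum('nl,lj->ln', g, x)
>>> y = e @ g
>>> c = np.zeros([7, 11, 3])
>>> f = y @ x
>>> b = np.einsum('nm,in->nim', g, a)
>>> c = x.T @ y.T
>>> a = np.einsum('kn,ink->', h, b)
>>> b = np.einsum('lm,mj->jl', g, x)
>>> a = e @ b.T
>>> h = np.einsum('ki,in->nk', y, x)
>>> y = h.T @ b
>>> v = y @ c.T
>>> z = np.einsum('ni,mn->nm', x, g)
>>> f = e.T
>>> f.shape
(7, 7)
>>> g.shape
(7, 13)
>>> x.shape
(13, 17)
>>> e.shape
(7, 7)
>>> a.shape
(7, 17)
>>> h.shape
(17, 7)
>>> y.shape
(7, 7)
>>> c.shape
(17, 7)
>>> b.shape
(17, 7)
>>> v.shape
(7, 17)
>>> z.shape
(13, 7)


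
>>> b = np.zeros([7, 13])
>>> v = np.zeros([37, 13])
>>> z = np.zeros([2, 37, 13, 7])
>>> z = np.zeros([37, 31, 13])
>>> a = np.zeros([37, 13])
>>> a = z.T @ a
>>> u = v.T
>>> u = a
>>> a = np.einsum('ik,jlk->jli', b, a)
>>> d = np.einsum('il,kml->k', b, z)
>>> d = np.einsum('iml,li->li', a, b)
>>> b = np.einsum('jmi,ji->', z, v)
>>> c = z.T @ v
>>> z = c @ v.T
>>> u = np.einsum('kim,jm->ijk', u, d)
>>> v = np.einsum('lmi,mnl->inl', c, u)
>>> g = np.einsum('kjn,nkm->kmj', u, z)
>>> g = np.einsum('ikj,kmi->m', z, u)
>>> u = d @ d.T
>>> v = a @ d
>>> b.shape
()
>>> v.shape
(13, 31, 13)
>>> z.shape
(13, 31, 37)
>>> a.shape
(13, 31, 7)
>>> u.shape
(7, 7)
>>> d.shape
(7, 13)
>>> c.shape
(13, 31, 13)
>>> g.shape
(7,)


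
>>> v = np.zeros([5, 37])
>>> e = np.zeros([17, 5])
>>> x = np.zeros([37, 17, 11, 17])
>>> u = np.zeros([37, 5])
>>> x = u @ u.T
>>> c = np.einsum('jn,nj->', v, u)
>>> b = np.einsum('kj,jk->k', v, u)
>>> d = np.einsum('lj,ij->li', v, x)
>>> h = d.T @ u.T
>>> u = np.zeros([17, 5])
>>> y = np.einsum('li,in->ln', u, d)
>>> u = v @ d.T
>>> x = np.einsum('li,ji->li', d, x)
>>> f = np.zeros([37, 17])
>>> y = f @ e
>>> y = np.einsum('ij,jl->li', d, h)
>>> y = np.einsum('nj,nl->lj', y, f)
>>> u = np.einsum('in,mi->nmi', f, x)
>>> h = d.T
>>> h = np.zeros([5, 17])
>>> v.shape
(5, 37)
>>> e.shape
(17, 5)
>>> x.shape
(5, 37)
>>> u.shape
(17, 5, 37)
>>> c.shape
()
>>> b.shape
(5,)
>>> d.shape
(5, 37)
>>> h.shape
(5, 17)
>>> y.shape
(17, 5)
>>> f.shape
(37, 17)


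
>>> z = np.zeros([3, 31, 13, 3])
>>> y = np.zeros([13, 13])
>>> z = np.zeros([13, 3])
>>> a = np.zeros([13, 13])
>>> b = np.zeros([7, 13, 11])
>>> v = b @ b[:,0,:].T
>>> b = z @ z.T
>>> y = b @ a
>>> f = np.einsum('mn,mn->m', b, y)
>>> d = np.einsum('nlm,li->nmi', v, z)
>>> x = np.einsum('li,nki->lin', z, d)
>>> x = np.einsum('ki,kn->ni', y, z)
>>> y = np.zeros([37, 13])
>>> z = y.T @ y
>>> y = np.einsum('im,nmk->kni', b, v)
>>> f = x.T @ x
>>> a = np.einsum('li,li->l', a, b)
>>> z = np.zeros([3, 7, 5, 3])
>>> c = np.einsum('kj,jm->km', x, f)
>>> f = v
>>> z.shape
(3, 7, 5, 3)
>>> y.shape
(7, 7, 13)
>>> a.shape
(13,)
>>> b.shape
(13, 13)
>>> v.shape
(7, 13, 7)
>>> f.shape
(7, 13, 7)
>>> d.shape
(7, 7, 3)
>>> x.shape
(3, 13)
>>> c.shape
(3, 13)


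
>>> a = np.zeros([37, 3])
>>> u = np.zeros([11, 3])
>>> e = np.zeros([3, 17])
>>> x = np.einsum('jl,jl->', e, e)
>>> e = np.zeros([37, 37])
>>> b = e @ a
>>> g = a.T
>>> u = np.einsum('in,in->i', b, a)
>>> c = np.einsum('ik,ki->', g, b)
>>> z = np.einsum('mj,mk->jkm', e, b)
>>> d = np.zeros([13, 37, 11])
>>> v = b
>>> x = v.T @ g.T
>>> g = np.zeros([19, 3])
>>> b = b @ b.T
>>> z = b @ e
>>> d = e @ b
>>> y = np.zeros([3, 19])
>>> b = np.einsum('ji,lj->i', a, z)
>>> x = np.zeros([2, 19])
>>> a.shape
(37, 3)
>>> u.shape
(37,)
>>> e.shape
(37, 37)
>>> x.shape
(2, 19)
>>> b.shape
(3,)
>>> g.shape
(19, 3)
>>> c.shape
()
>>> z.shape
(37, 37)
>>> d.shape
(37, 37)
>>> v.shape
(37, 3)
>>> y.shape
(3, 19)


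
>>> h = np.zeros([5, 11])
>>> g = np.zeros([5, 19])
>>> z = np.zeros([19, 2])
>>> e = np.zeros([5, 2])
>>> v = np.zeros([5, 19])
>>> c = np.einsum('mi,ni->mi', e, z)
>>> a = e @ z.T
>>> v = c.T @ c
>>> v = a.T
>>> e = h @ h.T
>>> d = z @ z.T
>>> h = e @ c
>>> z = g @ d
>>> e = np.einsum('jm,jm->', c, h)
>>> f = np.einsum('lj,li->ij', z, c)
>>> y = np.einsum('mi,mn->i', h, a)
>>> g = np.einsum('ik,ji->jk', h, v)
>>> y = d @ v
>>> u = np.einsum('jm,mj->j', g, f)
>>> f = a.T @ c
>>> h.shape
(5, 2)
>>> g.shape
(19, 2)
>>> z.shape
(5, 19)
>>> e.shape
()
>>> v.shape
(19, 5)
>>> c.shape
(5, 2)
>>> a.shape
(5, 19)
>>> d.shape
(19, 19)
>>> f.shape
(19, 2)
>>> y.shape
(19, 5)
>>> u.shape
(19,)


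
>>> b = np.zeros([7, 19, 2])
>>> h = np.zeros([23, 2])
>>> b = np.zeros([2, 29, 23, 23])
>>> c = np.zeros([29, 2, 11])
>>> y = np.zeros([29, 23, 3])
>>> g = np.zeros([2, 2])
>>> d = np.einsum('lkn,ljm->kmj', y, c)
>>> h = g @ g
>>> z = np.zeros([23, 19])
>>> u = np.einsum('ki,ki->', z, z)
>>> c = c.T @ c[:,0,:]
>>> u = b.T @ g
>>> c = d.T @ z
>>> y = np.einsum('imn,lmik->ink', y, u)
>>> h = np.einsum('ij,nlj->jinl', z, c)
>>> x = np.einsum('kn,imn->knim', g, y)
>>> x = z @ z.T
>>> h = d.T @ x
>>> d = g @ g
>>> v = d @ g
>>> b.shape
(2, 29, 23, 23)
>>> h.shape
(2, 11, 23)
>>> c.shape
(2, 11, 19)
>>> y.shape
(29, 3, 2)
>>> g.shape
(2, 2)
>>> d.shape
(2, 2)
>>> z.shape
(23, 19)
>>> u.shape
(23, 23, 29, 2)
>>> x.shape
(23, 23)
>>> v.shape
(2, 2)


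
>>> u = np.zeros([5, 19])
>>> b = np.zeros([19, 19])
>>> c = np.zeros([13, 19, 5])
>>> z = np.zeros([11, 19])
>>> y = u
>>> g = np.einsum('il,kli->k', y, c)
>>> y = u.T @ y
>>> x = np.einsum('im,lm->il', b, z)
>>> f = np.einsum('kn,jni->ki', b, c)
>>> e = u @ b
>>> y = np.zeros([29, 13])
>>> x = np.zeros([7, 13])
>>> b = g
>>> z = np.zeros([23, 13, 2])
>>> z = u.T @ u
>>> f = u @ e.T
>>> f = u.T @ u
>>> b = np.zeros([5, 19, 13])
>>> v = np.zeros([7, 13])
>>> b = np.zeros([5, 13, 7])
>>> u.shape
(5, 19)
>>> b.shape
(5, 13, 7)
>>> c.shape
(13, 19, 5)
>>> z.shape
(19, 19)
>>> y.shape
(29, 13)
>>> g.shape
(13,)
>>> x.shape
(7, 13)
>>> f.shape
(19, 19)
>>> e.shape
(5, 19)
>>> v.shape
(7, 13)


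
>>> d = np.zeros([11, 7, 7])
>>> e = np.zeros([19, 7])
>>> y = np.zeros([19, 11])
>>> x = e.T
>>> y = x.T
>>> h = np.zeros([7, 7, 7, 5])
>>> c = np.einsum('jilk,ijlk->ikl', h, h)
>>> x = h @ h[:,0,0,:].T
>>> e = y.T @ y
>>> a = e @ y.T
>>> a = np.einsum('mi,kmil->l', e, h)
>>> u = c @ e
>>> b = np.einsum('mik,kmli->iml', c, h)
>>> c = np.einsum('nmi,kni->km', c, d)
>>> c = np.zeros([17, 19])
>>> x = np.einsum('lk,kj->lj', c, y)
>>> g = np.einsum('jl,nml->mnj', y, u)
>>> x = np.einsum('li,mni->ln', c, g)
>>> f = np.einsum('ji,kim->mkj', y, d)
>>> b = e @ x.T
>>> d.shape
(11, 7, 7)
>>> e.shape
(7, 7)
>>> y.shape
(19, 7)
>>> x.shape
(17, 7)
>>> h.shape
(7, 7, 7, 5)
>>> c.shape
(17, 19)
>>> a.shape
(5,)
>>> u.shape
(7, 5, 7)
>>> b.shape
(7, 17)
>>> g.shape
(5, 7, 19)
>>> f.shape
(7, 11, 19)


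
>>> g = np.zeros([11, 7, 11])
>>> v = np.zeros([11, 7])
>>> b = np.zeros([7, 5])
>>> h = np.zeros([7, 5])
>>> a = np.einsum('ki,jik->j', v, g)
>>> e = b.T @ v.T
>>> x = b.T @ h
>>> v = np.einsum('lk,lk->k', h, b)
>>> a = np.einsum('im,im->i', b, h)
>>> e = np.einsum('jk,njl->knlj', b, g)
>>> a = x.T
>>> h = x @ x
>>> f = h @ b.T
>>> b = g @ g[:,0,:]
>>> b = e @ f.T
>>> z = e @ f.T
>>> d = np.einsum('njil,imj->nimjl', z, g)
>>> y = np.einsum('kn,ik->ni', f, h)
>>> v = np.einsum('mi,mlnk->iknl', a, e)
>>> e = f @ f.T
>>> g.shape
(11, 7, 11)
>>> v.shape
(5, 7, 11, 11)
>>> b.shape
(5, 11, 11, 5)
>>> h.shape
(5, 5)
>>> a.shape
(5, 5)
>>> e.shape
(5, 5)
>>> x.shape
(5, 5)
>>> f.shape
(5, 7)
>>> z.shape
(5, 11, 11, 5)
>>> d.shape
(5, 11, 7, 11, 5)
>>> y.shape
(7, 5)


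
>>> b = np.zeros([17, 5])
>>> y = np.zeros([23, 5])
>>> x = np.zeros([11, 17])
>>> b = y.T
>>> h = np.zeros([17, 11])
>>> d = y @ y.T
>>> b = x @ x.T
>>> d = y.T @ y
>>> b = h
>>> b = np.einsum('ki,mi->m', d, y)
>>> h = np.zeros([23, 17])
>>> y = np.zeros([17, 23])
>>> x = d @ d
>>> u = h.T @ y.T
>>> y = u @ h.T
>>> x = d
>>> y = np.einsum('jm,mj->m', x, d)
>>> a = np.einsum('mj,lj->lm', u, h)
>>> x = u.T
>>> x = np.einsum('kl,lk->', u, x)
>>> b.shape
(23,)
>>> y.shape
(5,)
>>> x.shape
()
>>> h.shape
(23, 17)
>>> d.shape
(5, 5)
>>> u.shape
(17, 17)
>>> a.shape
(23, 17)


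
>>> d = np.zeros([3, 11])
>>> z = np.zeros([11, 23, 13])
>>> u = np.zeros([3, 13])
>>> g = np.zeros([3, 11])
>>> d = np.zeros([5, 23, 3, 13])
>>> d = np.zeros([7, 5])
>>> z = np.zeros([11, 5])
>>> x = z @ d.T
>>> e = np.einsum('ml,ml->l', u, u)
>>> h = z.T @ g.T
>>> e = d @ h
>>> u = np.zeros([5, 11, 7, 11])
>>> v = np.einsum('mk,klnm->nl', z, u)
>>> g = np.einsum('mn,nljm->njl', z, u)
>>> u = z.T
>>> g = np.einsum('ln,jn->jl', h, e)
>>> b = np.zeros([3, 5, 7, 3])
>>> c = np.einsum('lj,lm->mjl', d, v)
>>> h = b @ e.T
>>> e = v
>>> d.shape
(7, 5)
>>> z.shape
(11, 5)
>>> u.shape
(5, 11)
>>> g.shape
(7, 5)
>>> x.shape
(11, 7)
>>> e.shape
(7, 11)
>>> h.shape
(3, 5, 7, 7)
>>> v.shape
(7, 11)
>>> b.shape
(3, 5, 7, 3)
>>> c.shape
(11, 5, 7)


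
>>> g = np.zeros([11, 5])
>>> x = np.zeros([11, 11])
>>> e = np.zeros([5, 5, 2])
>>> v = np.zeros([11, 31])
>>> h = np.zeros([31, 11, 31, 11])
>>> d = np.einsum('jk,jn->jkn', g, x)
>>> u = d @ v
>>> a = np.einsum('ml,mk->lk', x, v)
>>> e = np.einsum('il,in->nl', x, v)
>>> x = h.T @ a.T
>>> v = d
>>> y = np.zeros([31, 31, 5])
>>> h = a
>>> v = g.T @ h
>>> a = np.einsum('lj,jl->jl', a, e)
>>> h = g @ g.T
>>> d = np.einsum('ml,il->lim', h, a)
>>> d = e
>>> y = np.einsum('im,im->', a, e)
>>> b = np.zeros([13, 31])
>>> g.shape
(11, 5)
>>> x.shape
(11, 31, 11, 11)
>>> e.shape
(31, 11)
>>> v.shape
(5, 31)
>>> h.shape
(11, 11)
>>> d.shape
(31, 11)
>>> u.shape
(11, 5, 31)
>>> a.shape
(31, 11)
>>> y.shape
()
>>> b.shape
(13, 31)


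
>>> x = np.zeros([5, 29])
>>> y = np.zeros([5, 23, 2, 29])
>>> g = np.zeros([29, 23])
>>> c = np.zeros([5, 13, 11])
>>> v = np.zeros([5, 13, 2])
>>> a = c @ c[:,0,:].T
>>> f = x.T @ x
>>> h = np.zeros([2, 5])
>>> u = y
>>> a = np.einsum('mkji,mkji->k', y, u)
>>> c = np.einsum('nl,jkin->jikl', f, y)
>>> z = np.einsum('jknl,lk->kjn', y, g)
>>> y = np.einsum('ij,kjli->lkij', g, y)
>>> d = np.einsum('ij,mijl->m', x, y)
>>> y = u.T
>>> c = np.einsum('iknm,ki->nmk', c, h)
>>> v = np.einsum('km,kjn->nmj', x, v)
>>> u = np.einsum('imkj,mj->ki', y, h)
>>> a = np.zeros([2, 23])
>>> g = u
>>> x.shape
(5, 29)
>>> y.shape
(29, 2, 23, 5)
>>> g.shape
(23, 29)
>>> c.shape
(23, 29, 2)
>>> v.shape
(2, 29, 13)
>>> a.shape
(2, 23)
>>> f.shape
(29, 29)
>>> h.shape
(2, 5)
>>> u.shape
(23, 29)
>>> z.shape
(23, 5, 2)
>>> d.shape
(2,)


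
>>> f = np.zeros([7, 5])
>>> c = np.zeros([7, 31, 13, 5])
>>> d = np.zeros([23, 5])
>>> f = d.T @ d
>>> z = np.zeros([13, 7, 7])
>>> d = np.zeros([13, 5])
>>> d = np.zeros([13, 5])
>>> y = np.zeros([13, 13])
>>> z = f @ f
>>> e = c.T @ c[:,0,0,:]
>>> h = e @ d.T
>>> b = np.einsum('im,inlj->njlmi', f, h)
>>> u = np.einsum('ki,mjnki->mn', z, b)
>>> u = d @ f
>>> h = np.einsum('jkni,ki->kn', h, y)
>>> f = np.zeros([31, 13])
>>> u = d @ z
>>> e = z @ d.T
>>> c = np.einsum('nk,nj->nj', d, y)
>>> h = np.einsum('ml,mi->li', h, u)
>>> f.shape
(31, 13)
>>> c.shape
(13, 13)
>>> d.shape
(13, 5)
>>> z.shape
(5, 5)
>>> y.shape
(13, 13)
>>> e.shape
(5, 13)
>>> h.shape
(31, 5)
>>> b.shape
(13, 13, 31, 5, 5)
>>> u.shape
(13, 5)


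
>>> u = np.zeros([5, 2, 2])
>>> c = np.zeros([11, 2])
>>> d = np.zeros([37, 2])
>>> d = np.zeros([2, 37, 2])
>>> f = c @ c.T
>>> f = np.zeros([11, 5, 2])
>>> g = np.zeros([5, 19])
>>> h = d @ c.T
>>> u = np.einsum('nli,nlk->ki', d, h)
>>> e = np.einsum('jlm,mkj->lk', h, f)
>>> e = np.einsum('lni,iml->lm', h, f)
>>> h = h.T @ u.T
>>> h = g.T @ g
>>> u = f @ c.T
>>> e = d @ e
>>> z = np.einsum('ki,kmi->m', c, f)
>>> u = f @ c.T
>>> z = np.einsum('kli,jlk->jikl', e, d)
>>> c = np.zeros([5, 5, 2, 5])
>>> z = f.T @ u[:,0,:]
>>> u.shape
(11, 5, 11)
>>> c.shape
(5, 5, 2, 5)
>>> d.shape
(2, 37, 2)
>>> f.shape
(11, 5, 2)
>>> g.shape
(5, 19)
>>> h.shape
(19, 19)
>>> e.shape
(2, 37, 5)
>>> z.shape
(2, 5, 11)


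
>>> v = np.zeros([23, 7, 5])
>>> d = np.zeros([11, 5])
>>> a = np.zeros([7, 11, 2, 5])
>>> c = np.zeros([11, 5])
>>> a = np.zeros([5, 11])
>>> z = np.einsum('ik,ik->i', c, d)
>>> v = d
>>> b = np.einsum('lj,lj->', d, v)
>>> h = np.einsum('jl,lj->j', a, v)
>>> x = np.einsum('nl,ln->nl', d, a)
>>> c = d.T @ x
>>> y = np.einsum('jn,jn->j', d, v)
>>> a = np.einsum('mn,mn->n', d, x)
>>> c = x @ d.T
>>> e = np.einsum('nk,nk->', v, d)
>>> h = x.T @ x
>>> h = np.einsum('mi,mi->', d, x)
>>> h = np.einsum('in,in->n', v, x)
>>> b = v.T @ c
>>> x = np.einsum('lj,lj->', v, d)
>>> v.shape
(11, 5)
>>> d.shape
(11, 5)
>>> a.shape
(5,)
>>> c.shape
(11, 11)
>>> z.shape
(11,)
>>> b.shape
(5, 11)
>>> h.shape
(5,)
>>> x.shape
()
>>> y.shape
(11,)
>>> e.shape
()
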